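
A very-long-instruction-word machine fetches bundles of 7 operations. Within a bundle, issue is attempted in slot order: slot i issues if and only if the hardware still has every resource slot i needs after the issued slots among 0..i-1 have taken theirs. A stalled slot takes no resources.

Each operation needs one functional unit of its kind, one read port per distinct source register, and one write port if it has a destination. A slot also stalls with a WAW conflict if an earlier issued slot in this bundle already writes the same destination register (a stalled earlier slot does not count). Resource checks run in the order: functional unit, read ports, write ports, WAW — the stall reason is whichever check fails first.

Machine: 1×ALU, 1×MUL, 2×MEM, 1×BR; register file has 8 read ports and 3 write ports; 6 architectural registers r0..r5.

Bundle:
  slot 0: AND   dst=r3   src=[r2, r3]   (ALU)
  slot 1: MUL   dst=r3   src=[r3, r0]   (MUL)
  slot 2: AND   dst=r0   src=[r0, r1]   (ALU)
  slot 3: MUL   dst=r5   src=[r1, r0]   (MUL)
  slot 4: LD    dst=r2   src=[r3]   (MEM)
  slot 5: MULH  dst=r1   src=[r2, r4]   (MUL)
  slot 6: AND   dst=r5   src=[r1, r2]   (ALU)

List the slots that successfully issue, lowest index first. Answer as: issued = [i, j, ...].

issued = [0, 3, 4]

[0] ALU needs rd=2 wr=1: ok; after: ALU=0 MUL=1 MEM=2 BR=1, R=6, W=2
[1] MUL needs rd=2 wr=1: WAW; after: ALU=0 MUL=1 MEM=2 BR=1, R=6, W=2
[2] ALU needs rd=2 wr=1: FU; after: ALU=0 MUL=1 MEM=2 BR=1, R=6, W=2
[3] MUL needs rd=2 wr=1: ok; after: ALU=0 MUL=0 MEM=2 BR=1, R=4, W=1
[4] MEM needs rd=1 wr=1: ok; after: ALU=0 MUL=0 MEM=1 BR=1, R=3, W=0
[5] MUL needs rd=2 wr=1: FU; after: ALU=0 MUL=0 MEM=1 BR=1, R=3, W=0
[6] ALU needs rd=2 wr=1: FU; after: ALU=0 MUL=0 MEM=1 BR=1, R=3, W=0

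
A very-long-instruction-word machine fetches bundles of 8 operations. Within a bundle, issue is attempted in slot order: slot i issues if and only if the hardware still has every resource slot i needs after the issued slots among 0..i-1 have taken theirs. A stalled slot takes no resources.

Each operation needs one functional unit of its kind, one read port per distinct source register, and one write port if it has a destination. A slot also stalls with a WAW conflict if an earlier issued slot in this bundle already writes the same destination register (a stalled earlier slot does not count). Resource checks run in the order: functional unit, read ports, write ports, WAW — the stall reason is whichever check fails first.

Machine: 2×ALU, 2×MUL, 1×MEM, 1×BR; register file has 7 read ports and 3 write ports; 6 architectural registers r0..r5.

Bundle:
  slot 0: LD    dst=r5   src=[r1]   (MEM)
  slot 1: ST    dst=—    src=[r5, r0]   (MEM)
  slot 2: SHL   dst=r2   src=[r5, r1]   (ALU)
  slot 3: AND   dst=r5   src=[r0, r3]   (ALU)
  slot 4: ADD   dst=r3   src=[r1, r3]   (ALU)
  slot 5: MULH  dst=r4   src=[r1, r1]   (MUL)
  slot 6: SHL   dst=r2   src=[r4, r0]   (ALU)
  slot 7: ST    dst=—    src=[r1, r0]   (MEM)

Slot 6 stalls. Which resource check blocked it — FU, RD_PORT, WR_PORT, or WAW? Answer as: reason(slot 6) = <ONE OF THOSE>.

reason(slot 6) = FU

  0. MEM→r5 ⇒ go  {2A/2Mu/0Ld/1B | 6r 2w}
  1. MEM ⇒ no(FU)  {2A/2Mu/0Ld/1B | 6r 2w}
  2. ALU→r2 ⇒ go  {1A/2Mu/0Ld/1B | 4r 1w}
  3. ALU→r5 ⇒ no(WAW)  {1A/2Mu/0Ld/1B | 4r 1w}
  4. ALU→r3 ⇒ go  {0A/2Mu/0Ld/1B | 2r 0w}
  5. MUL→r4 ⇒ no(WR_PORT)  {0A/2Mu/0Ld/1B | 2r 0w}
  6. ALU→r2 ⇒ no(FU)  {0A/2Mu/0Ld/1B | 2r 0w}
  7. MEM ⇒ no(FU)  {0A/2Mu/0Ld/1B | 2r 0w}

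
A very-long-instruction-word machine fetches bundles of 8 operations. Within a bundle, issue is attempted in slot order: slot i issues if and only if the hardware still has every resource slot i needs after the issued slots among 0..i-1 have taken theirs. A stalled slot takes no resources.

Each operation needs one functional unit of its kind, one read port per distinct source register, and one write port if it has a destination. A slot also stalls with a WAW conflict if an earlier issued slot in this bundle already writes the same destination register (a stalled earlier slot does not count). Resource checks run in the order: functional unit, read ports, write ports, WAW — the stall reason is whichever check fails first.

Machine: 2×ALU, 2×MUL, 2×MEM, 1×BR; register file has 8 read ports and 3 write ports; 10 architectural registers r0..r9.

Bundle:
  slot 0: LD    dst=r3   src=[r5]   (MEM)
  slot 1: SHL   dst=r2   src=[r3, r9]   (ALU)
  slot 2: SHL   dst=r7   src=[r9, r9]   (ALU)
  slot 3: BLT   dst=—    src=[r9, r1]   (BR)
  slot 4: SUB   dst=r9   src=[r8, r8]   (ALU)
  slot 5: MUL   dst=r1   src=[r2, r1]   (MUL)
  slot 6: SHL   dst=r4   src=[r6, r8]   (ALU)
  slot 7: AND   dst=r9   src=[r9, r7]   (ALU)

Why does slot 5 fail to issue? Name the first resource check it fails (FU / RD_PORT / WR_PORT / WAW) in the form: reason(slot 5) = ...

  0. MEM→r3 ⇒ go  {2A/2Mu/1Ld/1B | 7r 2w}
  1. ALU→r2 ⇒ go  {1A/2Mu/1Ld/1B | 5r 1w}
  2. ALU→r7 ⇒ go  {0A/2Mu/1Ld/1B | 4r 0w}
  3. BR ⇒ go  {0A/2Mu/1Ld/0B | 2r 0w}
  4. ALU→r9 ⇒ no(FU)  {0A/2Mu/1Ld/0B | 2r 0w}
  5. MUL→r1 ⇒ no(WR_PORT)  {0A/2Mu/1Ld/0B | 2r 0w}
  6. ALU→r4 ⇒ no(FU)  {0A/2Mu/1Ld/0B | 2r 0w}
  7. ALU→r9 ⇒ no(FU)  {0A/2Mu/1Ld/0B | 2r 0w}

reason(slot 5) = WR_PORT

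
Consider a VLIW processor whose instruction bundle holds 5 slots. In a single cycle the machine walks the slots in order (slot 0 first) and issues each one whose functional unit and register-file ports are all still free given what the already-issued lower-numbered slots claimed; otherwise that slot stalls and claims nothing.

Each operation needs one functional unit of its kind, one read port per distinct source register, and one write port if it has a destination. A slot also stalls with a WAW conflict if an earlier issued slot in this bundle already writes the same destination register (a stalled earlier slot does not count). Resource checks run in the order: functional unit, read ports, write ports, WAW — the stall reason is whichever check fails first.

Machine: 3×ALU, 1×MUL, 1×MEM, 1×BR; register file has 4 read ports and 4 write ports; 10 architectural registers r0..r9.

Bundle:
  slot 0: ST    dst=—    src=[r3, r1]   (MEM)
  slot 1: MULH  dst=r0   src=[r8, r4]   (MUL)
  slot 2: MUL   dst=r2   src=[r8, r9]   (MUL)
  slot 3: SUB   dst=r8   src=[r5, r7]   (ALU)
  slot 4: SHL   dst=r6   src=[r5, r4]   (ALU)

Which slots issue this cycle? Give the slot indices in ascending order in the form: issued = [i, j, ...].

slot 0 (MEM): ISSUE — free A3,Mu1,Ld0,B1 rp2 wp4
slot 1 (MUL): ISSUE — free A3,Mu0,Ld0,B1 rp0 wp3
slot 2 (MUL): stall FU — free A3,Mu0,Ld0,B1 rp0 wp3
slot 3 (ALU): stall RD_PORT — free A3,Mu0,Ld0,B1 rp0 wp3
slot 4 (ALU): stall RD_PORT — free A3,Mu0,Ld0,B1 rp0 wp3

issued = [0, 1]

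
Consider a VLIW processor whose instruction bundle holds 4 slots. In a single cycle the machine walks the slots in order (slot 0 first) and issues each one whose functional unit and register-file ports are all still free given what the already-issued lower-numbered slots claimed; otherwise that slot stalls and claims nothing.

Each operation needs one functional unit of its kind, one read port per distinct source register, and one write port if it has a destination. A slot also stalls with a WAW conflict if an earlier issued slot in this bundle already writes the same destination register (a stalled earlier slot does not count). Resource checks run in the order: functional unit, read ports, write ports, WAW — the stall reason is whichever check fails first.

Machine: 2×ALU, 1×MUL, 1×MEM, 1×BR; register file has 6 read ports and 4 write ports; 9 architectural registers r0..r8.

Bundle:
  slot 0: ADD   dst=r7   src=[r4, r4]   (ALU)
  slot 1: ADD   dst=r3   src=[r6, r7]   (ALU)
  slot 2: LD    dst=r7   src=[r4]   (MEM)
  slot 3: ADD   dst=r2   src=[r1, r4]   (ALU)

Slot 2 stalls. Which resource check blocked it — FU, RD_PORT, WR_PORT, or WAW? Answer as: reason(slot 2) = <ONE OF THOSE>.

slot 0 (ALU): ISSUE — free A1,Mu1,Ld1,B1 rp5 wp3
slot 1 (ALU): ISSUE — free A0,Mu1,Ld1,B1 rp3 wp2
slot 2 (MEM): stall WAW — free A0,Mu1,Ld1,B1 rp3 wp2
slot 3 (ALU): stall FU — free A0,Mu1,Ld1,B1 rp3 wp2

reason(slot 2) = WAW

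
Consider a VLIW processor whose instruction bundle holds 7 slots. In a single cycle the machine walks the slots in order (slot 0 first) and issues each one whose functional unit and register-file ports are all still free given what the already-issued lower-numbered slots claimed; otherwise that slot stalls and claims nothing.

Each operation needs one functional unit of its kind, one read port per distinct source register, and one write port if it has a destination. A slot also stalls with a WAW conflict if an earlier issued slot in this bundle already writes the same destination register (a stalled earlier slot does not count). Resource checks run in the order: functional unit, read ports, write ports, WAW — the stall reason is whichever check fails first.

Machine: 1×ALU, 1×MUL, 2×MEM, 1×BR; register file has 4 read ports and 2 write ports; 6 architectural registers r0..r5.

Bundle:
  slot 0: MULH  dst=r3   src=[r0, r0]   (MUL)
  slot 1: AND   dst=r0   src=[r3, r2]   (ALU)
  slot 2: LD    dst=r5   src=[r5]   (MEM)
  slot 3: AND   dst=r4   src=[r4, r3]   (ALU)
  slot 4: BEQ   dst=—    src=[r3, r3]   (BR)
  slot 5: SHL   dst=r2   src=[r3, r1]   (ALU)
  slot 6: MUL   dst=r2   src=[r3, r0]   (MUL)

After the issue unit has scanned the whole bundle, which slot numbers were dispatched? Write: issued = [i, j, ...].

issued = [0, 1, 4]

slot 0 (MUL): ISSUE — free A1,Mu0,Ld2,B1 rp3 wp1
slot 1 (ALU): ISSUE — free A0,Mu0,Ld2,B1 rp1 wp0
slot 2 (MEM): stall WR_PORT — free A0,Mu0,Ld2,B1 rp1 wp0
slot 3 (ALU): stall FU — free A0,Mu0,Ld2,B1 rp1 wp0
slot 4 (BR): ISSUE — free A0,Mu0,Ld2,B0 rp0 wp0
slot 5 (ALU): stall FU — free A0,Mu0,Ld2,B0 rp0 wp0
slot 6 (MUL): stall FU — free A0,Mu0,Ld2,B0 rp0 wp0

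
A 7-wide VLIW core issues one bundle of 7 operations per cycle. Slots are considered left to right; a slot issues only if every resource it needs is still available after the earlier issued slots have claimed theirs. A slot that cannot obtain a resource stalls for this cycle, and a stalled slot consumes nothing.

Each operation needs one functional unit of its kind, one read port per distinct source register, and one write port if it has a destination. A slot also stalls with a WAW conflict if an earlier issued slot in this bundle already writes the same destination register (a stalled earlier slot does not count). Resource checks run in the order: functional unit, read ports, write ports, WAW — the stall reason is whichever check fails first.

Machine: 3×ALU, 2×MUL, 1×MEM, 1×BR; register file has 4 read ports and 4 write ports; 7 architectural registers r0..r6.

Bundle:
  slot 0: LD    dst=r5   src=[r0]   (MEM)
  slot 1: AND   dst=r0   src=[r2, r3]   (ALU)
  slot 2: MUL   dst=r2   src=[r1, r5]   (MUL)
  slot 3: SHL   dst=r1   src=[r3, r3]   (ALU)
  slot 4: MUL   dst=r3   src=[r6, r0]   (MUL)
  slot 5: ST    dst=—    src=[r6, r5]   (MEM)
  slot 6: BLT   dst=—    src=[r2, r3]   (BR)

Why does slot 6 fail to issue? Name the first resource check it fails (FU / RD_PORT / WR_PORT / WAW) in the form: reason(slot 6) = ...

  0. MEM→r5 ⇒ go  {3A/2Mu/0Ld/1B | 3r 3w}
  1. ALU→r0 ⇒ go  {2A/2Mu/0Ld/1B | 1r 2w}
  2. MUL→r2 ⇒ no(RD_PORT)  {2A/2Mu/0Ld/1B | 1r 2w}
  3. ALU→r1 ⇒ go  {1A/2Mu/0Ld/1B | 0r 1w}
  4. MUL→r3 ⇒ no(RD_PORT)  {1A/2Mu/0Ld/1B | 0r 1w}
  5. MEM ⇒ no(FU)  {1A/2Mu/0Ld/1B | 0r 1w}
  6. BR ⇒ no(RD_PORT)  {1A/2Mu/0Ld/1B | 0r 1w}

reason(slot 6) = RD_PORT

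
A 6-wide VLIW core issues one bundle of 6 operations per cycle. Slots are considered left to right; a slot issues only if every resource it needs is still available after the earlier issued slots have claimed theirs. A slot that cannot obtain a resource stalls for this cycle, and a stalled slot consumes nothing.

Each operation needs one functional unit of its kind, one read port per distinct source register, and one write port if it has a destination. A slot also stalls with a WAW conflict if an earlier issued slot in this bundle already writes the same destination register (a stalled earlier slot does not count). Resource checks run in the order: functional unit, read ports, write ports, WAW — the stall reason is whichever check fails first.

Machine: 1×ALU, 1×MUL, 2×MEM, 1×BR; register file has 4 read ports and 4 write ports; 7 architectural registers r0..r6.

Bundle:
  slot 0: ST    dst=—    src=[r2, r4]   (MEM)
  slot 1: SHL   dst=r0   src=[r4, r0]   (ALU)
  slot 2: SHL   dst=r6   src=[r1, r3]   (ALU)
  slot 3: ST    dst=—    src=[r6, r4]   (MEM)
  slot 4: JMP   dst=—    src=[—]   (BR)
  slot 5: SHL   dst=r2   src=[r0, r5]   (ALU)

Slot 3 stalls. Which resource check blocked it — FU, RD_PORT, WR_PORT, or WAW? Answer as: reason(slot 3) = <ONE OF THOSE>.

reason(slot 3) = RD_PORT

  0. MEM ⇒ go  {1A/1Mu/1Ld/1B | 2r 4w}
  1. ALU→r0 ⇒ go  {0A/1Mu/1Ld/1B | 0r 3w}
  2. ALU→r6 ⇒ no(FU)  {0A/1Mu/1Ld/1B | 0r 3w}
  3. MEM ⇒ no(RD_PORT)  {0A/1Mu/1Ld/1B | 0r 3w}
  4. BR ⇒ go  {0A/1Mu/1Ld/0B | 0r 3w}
  5. ALU→r2 ⇒ no(FU)  {0A/1Mu/1Ld/0B | 0r 3w}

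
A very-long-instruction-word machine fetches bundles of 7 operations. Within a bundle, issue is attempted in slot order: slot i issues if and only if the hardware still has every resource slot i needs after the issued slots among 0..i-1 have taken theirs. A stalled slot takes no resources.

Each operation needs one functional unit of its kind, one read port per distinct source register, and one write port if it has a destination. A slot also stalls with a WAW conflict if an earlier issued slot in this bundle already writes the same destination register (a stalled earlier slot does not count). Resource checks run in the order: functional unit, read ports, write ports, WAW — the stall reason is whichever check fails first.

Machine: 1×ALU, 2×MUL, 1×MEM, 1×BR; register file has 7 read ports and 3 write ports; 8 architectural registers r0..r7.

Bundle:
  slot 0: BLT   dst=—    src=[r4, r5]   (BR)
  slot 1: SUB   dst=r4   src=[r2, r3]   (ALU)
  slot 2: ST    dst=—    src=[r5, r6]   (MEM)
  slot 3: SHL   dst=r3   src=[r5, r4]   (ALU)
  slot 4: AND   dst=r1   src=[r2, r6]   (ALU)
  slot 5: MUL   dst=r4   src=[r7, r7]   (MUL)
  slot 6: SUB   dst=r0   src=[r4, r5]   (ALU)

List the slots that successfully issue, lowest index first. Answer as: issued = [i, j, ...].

slot 0 (BR): ISSUE — free A1,Mu2,Ld1,B0 rp5 wp3
slot 1 (ALU): ISSUE — free A0,Mu2,Ld1,B0 rp3 wp2
slot 2 (MEM): ISSUE — free A0,Mu2,Ld0,B0 rp1 wp2
slot 3 (ALU): stall FU — free A0,Mu2,Ld0,B0 rp1 wp2
slot 4 (ALU): stall FU — free A0,Mu2,Ld0,B0 rp1 wp2
slot 5 (MUL): stall WAW — free A0,Mu2,Ld0,B0 rp1 wp2
slot 6 (ALU): stall FU — free A0,Mu2,Ld0,B0 rp1 wp2

issued = [0, 1, 2]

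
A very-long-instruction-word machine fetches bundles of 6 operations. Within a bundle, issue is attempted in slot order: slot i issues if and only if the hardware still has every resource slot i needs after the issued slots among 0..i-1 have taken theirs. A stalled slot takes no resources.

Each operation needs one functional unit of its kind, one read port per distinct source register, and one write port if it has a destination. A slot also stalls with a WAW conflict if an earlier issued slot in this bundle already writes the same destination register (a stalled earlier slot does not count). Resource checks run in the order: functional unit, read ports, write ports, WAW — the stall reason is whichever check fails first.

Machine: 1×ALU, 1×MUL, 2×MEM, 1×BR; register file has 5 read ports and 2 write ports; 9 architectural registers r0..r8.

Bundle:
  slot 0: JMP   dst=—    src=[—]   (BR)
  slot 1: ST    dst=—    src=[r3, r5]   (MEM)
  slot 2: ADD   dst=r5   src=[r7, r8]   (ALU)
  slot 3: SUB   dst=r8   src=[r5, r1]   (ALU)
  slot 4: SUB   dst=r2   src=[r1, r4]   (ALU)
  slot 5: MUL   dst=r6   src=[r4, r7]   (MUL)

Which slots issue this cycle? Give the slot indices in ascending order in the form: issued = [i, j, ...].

issued = [0, 1, 2]

  0. BR ⇒ go  {1A/1Mu/2Ld/0B | 5r 2w}
  1. MEM ⇒ go  {1A/1Mu/1Ld/0B | 3r 2w}
  2. ALU→r5 ⇒ go  {0A/1Mu/1Ld/0B | 1r 1w}
  3. ALU→r8 ⇒ no(FU)  {0A/1Mu/1Ld/0B | 1r 1w}
  4. ALU→r2 ⇒ no(FU)  {0A/1Mu/1Ld/0B | 1r 1w}
  5. MUL→r6 ⇒ no(RD_PORT)  {0A/1Mu/1Ld/0B | 1r 1w}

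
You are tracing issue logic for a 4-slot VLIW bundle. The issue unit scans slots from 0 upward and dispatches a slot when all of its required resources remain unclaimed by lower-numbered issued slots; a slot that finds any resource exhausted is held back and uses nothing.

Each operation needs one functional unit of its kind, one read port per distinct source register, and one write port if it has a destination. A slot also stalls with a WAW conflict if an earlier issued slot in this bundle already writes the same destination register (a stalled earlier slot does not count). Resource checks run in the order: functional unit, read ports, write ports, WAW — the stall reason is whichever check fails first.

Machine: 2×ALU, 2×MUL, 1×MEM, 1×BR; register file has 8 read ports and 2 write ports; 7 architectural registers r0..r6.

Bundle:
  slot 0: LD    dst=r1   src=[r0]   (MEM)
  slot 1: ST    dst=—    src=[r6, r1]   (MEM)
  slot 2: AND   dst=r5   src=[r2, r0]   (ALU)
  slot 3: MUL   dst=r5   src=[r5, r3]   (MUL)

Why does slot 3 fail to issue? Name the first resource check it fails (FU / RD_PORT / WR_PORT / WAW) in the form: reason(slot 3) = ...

reason(slot 3) = WR_PORT

(0) want 1×MEM +1rd +1wr — yes → AL2|MU2|ME0|BR1|rd7|wr1
(1) want 1×MEM +2rd +0wr — FU → AL2|MU2|ME0|BR1|rd7|wr1
(2) want 1×ALU +2rd +1wr — yes → AL1|MU2|ME0|BR1|rd5|wr0
(3) want 1×MUL +2rd +1wr — WR_PORT → AL1|MU2|ME0|BR1|rd5|wr0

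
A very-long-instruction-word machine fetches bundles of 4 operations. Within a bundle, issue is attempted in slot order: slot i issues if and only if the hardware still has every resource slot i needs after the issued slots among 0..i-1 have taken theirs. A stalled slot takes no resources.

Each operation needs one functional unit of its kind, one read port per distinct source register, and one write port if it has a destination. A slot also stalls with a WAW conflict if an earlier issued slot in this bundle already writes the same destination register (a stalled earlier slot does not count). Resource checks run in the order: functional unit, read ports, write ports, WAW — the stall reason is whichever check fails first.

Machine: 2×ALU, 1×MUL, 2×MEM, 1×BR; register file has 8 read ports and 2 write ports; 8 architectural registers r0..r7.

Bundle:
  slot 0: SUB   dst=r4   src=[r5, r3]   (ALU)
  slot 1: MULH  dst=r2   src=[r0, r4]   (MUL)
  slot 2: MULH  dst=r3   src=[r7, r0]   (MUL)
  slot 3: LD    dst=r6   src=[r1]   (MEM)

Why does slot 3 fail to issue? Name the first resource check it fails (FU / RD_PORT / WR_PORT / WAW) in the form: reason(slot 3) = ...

  0. ALU→r4 ⇒ go  {1A/1Mu/2Ld/1B | 6r 1w}
  1. MUL→r2 ⇒ go  {1A/0Mu/2Ld/1B | 4r 0w}
  2. MUL→r3 ⇒ no(FU)  {1A/0Mu/2Ld/1B | 4r 0w}
  3. MEM→r6 ⇒ no(WR_PORT)  {1A/0Mu/2Ld/1B | 4r 0w}

reason(slot 3) = WR_PORT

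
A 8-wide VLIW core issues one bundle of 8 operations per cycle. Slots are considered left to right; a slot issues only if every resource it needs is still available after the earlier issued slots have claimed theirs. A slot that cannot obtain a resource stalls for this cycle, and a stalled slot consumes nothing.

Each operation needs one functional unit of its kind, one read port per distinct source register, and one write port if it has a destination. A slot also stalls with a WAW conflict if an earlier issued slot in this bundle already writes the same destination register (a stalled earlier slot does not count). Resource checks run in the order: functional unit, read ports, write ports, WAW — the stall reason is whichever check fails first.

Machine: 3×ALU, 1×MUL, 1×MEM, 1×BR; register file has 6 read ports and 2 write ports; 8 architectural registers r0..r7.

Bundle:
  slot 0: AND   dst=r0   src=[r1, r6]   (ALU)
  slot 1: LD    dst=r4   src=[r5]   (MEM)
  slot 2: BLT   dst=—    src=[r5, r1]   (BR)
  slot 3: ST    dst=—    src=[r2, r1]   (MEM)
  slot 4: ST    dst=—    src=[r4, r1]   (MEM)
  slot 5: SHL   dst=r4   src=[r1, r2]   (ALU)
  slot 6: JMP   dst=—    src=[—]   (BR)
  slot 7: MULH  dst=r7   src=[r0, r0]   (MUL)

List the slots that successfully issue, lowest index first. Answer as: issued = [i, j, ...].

issued = [0, 1, 2]

[0] ALU needs rd=2 wr=1: ok; after: ALU=2 MUL=1 MEM=1 BR=1, R=4, W=1
[1] MEM needs rd=1 wr=1: ok; after: ALU=2 MUL=1 MEM=0 BR=1, R=3, W=0
[2] BR needs rd=2 wr=0: ok; after: ALU=2 MUL=1 MEM=0 BR=0, R=1, W=0
[3] MEM needs rd=2 wr=0: FU; after: ALU=2 MUL=1 MEM=0 BR=0, R=1, W=0
[4] MEM needs rd=2 wr=0: FU; after: ALU=2 MUL=1 MEM=0 BR=0, R=1, W=0
[5] ALU needs rd=2 wr=1: RD_PORT; after: ALU=2 MUL=1 MEM=0 BR=0, R=1, W=0
[6] BR needs rd=0 wr=0: FU; after: ALU=2 MUL=1 MEM=0 BR=0, R=1, W=0
[7] MUL needs rd=1 wr=1: WR_PORT; after: ALU=2 MUL=1 MEM=0 BR=0, R=1, W=0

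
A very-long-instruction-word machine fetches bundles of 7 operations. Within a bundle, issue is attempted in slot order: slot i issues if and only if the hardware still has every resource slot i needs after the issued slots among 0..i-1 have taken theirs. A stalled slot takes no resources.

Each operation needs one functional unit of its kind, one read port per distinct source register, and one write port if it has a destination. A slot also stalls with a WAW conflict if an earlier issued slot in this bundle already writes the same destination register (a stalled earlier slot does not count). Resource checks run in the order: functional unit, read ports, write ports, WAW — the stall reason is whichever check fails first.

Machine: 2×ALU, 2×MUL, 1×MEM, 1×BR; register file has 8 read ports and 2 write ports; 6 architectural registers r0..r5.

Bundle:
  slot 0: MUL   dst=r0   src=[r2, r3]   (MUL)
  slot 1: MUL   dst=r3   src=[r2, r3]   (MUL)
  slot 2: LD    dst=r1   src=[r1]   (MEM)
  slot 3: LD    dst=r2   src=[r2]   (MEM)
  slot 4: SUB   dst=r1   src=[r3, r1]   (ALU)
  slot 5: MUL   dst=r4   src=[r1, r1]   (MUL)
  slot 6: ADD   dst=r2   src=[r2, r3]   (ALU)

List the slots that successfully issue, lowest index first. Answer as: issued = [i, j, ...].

issued = [0, 1]

[0] MUL needs rd=2 wr=1: ok; after: ALU=2 MUL=1 MEM=1 BR=1, R=6, W=1
[1] MUL needs rd=2 wr=1: ok; after: ALU=2 MUL=0 MEM=1 BR=1, R=4, W=0
[2] MEM needs rd=1 wr=1: WR_PORT; after: ALU=2 MUL=0 MEM=1 BR=1, R=4, W=0
[3] MEM needs rd=1 wr=1: WR_PORT; after: ALU=2 MUL=0 MEM=1 BR=1, R=4, W=0
[4] ALU needs rd=2 wr=1: WR_PORT; after: ALU=2 MUL=0 MEM=1 BR=1, R=4, W=0
[5] MUL needs rd=1 wr=1: FU; after: ALU=2 MUL=0 MEM=1 BR=1, R=4, W=0
[6] ALU needs rd=2 wr=1: WR_PORT; after: ALU=2 MUL=0 MEM=1 BR=1, R=4, W=0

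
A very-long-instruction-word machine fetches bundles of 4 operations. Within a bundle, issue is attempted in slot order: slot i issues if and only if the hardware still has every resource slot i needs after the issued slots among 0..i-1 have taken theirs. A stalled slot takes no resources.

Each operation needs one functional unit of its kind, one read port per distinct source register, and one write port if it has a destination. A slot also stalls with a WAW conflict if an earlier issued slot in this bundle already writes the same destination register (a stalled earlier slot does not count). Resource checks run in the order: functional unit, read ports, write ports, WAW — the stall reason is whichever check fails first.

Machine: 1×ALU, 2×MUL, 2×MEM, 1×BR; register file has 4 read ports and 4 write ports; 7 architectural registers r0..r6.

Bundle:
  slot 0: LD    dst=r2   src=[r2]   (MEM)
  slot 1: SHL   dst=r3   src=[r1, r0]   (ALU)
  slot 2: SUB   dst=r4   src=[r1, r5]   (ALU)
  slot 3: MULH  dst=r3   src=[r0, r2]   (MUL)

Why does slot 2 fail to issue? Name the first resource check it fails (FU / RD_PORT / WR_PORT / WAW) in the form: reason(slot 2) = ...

(0) want 1×MEM +1rd +1wr — yes → AL1|MU2|ME1|BR1|rd3|wr3
(1) want 1×ALU +2rd +1wr — yes → AL0|MU2|ME1|BR1|rd1|wr2
(2) want 1×ALU +2rd +1wr — FU → AL0|MU2|ME1|BR1|rd1|wr2
(3) want 1×MUL +2rd +1wr — RD_PORT → AL0|MU2|ME1|BR1|rd1|wr2

reason(slot 2) = FU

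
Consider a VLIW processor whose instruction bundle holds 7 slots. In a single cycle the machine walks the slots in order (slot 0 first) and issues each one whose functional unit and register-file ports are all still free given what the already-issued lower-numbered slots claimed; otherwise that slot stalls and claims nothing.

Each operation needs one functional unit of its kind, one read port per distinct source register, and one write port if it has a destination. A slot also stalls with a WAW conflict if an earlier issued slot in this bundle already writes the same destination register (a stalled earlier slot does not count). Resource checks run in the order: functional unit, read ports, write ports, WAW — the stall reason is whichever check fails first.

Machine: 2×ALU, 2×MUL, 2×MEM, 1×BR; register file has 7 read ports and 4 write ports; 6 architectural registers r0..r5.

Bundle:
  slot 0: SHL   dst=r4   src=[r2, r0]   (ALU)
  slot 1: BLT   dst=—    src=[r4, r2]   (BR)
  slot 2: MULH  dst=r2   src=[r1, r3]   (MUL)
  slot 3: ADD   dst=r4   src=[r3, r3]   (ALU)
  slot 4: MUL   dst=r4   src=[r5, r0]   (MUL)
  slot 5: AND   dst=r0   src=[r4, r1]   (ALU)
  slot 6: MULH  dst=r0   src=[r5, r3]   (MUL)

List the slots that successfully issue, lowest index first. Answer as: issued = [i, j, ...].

issued = [0, 1, 2]

#0 ALU src=r2,r0 dispatched  <A:1 Mu:2 Ld:2 B:1 rd:5 wr:3>
#1 BR src=r4,r2 dispatched  <A:1 Mu:2 Ld:2 B:0 rd:3 wr:3>
#2 MUL src=r1,r3 dispatched  <A:1 Mu:1 Ld:2 B:0 rd:1 wr:2>
#3 ALU src=r3,r3 held:WAW  <A:1 Mu:1 Ld:2 B:0 rd:1 wr:2>
#4 MUL src=r5,r0 held:RD_PORT  <A:1 Mu:1 Ld:2 B:0 rd:1 wr:2>
#5 ALU src=r4,r1 held:RD_PORT  <A:1 Mu:1 Ld:2 B:0 rd:1 wr:2>
#6 MUL src=r5,r3 held:RD_PORT  <A:1 Mu:1 Ld:2 B:0 rd:1 wr:2>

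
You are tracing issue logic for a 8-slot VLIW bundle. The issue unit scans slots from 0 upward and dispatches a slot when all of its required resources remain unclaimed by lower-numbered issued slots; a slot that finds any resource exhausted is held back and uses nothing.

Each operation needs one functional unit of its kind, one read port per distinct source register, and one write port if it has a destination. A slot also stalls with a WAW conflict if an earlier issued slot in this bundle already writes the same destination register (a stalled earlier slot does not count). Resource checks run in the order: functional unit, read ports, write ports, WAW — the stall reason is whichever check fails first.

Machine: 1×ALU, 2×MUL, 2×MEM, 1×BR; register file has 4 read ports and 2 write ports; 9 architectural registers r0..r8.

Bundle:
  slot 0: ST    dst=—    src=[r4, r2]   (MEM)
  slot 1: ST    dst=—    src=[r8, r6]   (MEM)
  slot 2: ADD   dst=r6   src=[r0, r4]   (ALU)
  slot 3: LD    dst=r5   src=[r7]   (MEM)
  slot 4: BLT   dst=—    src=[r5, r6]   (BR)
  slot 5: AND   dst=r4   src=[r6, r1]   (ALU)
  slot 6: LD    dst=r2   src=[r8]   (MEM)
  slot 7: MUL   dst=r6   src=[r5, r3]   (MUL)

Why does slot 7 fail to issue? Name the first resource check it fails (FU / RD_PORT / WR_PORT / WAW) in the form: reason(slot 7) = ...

reason(slot 7) = RD_PORT

slot 0 (MEM): ISSUE — free A1,Mu2,Ld1,B1 rp2 wp2
slot 1 (MEM): ISSUE — free A1,Mu2,Ld0,B1 rp0 wp2
slot 2 (ALU): stall RD_PORT — free A1,Mu2,Ld0,B1 rp0 wp2
slot 3 (MEM): stall FU — free A1,Mu2,Ld0,B1 rp0 wp2
slot 4 (BR): stall RD_PORT — free A1,Mu2,Ld0,B1 rp0 wp2
slot 5 (ALU): stall RD_PORT — free A1,Mu2,Ld0,B1 rp0 wp2
slot 6 (MEM): stall FU — free A1,Mu2,Ld0,B1 rp0 wp2
slot 7 (MUL): stall RD_PORT — free A1,Mu2,Ld0,B1 rp0 wp2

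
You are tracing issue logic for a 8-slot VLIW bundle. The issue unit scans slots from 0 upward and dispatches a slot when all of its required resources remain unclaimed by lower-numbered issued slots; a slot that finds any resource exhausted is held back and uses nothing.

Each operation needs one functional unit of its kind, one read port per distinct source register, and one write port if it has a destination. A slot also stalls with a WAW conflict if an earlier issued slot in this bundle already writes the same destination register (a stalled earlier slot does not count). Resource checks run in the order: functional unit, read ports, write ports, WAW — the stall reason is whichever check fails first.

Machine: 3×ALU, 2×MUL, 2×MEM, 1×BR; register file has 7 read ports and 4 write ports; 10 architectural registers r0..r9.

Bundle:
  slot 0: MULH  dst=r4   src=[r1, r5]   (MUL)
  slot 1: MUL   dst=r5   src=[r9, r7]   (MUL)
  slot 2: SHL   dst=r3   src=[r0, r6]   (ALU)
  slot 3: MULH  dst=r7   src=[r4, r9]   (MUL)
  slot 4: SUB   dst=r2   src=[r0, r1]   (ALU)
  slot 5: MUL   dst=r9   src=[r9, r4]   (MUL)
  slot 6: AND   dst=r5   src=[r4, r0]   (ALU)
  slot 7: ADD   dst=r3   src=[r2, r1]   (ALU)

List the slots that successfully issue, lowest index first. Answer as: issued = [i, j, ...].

issued = [0, 1, 2]

(0) want 1×MUL +2rd +1wr — yes → AL3|MU1|ME2|BR1|rd5|wr3
(1) want 1×MUL +2rd +1wr — yes → AL3|MU0|ME2|BR1|rd3|wr2
(2) want 1×ALU +2rd +1wr — yes → AL2|MU0|ME2|BR1|rd1|wr1
(3) want 1×MUL +2rd +1wr — FU → AL2|MU0|ME2|BR1|rd1|wr1
(4) want 1×ALU +2rd +1wr — RD_PORT → AL2|MU0|ME2|BR1|rd1|wr1
(5) want 1×MUL +2rd +1wr — FU → AL2|MU0|ME2|BR1|rd1|wr1
(6) want 1×ALU +2rd +1wr — RD_PORT → AL2|MU0|ME2|BR1|rd1|wr1
(7) want 1×ALU +2rd +1wr — RD_PORT → AL2|MU0|ME2|BR1|rd1|wr1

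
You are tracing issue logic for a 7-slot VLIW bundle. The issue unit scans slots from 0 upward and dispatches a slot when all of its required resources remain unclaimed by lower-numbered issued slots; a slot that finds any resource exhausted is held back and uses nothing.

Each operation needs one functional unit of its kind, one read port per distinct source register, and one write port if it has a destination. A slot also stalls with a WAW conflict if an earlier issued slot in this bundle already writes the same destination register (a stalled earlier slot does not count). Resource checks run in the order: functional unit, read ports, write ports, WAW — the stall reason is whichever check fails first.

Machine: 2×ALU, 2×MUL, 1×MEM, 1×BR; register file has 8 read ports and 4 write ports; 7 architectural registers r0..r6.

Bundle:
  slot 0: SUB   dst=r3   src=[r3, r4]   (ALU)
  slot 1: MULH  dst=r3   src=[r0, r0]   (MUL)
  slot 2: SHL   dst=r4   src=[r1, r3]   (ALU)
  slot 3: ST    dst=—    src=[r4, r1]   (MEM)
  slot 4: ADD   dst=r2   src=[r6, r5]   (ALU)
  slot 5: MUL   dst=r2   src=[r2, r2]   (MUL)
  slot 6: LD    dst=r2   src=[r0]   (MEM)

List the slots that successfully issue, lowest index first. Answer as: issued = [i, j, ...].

  0. ALU→r3 ⇒ go  {1A/2Mu/1Ld/1B | 6r 3w}
  1. MUL→r3 ⇒ no(WAW)  {1A/2Mu/1Ld/1B | 6r 3w}
  2. ALU→r4 ⇒ go  {0A/2Mu/1Ld/1B | 4r 2w}
  3. MEM ⇒ go  {0A/2Mu/0Ld/1B | 2r 2w}
  4. ALU→r2 ⇒ no(FU)  {0A/2Mu/0Ld/1B | 2r 2w}
  5. MUL→r2 ⇒ go  {0A/1Mu/0Ld/1B | 1r 1w}
  6. MEM→r2 ⇒ no(FU)  {0A/1Mu/0Ld/1B | 1r 1w}

issued = [0, 2, 3, 5]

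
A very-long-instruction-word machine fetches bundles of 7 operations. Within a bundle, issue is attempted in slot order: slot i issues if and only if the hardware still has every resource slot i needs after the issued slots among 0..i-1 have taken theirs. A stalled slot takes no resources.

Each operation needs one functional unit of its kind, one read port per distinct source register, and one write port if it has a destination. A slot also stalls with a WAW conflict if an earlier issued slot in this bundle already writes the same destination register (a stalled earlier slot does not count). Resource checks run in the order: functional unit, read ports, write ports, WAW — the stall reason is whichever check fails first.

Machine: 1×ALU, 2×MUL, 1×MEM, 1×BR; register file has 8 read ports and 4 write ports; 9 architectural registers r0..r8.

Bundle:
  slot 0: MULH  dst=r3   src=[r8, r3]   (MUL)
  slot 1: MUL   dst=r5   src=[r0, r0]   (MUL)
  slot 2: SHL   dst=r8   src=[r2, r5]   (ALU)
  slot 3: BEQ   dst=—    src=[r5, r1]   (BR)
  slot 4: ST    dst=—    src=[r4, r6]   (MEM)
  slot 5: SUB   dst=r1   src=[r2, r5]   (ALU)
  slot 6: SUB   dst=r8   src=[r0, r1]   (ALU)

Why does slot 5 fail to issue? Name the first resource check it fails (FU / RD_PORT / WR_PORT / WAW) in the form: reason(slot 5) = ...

[0] MUL needs rd=2 wr=1: ok; after: ALU=1 MUL=1 MEM=1 BR=1, R=6, W=3
[1] MUL needs rd=1 wr=1: ok; after: ALU=1 MUL=0 MEM=1 BR=1, R=5, W=2
[2] ALU needs rd=2 wr=1: ok; after: ALU=0 MUL=0 MEM=1 BR=1, R=3, W=1
[3] BR needs rd=2 wr=0: ok; after: ALU=0 MUL=0 MEM=1 BR=0, R=1, W=1
[4] MEM needs rd=2 wr=0: RD_PORT; after: ALU=0 MUL=0 MEM=1 BR=0, R=1, W=1
[5] ALU needs rd=2 wr=1: FU; after: ALU=0 MUL=0 MEM=1 BR=0, R=1, W=1
[6] ALU needs rd=2 wr=1: FU; after: ALU=0 MUL=0 MEM=1 BR=0, R=1, W=1

reason(slot 5) = FU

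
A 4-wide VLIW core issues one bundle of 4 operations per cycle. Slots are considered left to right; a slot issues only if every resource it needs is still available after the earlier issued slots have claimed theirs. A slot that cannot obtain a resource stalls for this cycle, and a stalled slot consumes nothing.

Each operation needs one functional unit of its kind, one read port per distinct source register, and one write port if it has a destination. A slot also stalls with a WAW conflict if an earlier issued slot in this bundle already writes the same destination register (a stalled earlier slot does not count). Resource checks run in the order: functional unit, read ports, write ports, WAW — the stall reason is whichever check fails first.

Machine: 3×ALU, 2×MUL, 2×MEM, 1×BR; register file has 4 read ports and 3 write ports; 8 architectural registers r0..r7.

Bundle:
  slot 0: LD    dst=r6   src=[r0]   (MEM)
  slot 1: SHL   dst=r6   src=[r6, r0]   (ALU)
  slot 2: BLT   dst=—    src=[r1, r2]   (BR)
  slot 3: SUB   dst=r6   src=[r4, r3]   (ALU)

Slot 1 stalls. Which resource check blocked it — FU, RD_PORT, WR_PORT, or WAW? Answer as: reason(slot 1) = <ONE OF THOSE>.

reason(slot 1) = WAW

slot 0 (MEM): ISSUE — free A3,Mu2,Ld1,B1 rp3 wp2
slot 1 (ALU): stall WAW — free A3,Mu2,Ld1,B1 rp3 wp2
slot 2 (BR): ISSUE — free A3,Mu2,Ld1,B0 rp1 wp2
slot 3 (ALU): stall RD_PORT — free A3,Mu2,Ld1,B0 rp1 wp2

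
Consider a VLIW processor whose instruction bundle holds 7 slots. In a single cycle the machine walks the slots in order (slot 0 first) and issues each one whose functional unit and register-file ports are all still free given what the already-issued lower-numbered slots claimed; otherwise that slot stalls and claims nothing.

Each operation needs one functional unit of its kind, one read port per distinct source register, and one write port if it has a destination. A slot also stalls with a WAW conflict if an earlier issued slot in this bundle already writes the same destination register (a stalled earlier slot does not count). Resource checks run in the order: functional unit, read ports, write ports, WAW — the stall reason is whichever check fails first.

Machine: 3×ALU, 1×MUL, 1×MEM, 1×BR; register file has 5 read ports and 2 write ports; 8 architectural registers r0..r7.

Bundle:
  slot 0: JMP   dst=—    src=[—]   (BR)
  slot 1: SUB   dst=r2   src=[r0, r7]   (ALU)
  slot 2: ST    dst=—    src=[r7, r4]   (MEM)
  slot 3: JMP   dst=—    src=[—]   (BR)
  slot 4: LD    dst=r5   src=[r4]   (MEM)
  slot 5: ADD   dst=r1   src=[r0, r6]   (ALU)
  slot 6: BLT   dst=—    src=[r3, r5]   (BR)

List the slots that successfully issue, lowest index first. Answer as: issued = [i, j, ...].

issued = [0, 1, 2]

#0 BR src=- dispatched  <A:3 Mu:1 Ld:1 B:0 rd:5 wr:2>
#1 ALU src=r0,r7 dispatched  <A:2 Mu:1 Ld:1 B:0 rd:3 wr:1>
#2 MEM src=r7,r4 dispatched  <A:2 Mu:1 Ld:0 B:0 rd:1 wr:1>
#3 BR src=- held:FU  <A:2 Mu:1 Ld:0 B:0 rd:1 wr:1>
#4 MEM src=r4 held:FU  <A:2 Mu:1 Ld:0 B:0 rd:1 wr:1>
#5 ALU src=r0,r6 held:RD_PORT  <A:2 Mu:1 Ld:0 B:0 rd:1 wr:1>
#6 BR src=r3,r5 held:FU  <A:2 Mu:1 Ld:0 B:0 rd:1 wr:1>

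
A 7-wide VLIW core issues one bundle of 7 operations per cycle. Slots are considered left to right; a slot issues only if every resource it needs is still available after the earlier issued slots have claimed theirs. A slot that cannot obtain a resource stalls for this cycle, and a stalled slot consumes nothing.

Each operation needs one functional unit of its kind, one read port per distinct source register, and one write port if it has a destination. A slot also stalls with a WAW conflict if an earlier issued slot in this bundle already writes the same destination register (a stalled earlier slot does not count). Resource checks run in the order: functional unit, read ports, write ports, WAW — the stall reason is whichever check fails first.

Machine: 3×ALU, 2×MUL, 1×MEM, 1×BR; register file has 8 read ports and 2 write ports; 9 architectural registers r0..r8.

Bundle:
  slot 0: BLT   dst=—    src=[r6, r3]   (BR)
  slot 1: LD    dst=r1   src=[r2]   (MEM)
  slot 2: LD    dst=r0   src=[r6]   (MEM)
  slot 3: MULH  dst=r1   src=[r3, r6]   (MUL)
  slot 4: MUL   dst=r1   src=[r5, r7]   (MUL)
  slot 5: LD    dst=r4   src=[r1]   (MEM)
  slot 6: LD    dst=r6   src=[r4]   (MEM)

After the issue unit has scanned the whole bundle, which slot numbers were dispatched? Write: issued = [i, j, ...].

  0. BR ⇒ go  {3A/2Mu/1Ld/0B | 6r 2w}
  1. MEM→r1 ⇒ go  {3A/2Mu/0Ld/0B | 5r 1w}
  2. MEM→r0 ⇒ no(FU)  {3A/2Mu/0Ld/0B | 5r 1w}
  3. MUL→r1 ⇒ no(WAW)  {3A/2Mu/0Ld/0B | 5r 1w}
  4. MUL→r1 ⇒ no(WAW)  {3A/2Mu/0Ld/0B | 5r 1w}
  5. MEM→r4 ⇒ no(FU)  {3A/2Mu/0Ld/0B | 5r 1w}
  6. MEM→r6 ⇒ no(FU)  {3A/2Mu/0Ld/0B | 5r 1w}

issued = [0, 1]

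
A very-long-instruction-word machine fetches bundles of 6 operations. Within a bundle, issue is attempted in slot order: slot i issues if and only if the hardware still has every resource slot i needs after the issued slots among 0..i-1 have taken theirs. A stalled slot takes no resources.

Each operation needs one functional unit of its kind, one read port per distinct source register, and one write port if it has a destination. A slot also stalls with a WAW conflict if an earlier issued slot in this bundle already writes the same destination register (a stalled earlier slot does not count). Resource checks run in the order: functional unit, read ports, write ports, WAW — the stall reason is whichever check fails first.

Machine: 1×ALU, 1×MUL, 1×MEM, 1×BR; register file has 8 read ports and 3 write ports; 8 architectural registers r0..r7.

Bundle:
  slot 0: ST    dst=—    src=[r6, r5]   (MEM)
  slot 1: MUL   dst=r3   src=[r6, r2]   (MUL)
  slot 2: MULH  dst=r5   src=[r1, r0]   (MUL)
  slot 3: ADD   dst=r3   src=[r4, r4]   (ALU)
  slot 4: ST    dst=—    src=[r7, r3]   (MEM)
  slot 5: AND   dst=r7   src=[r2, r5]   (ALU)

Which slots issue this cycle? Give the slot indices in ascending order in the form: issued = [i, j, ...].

issued = [0, 1, 5]

  0. MEM ⇒ go  {1A/1Mu/0Ld/1B | 6r 3w}
  1. MUL→r3 ⇒ go  {1A/0Mu/0Ld/1B | 4r 2w}
  2. MUL→r5 ⇒ no(FU)  {1A/0Mu/0Ld/1B | 4r 2w}
  3. ALU→r3 ⇒ no(WAW)  {1A/0Mu/0Ld/1B | 4r 2w}
  4. MEM ⇒ no(FU)  {1A/0Mu/0Ld/1B | 4r 2w}
  5. ALU→r7 ⇒ go  {0A/0Mu/0Ld/1B | 2r 1w}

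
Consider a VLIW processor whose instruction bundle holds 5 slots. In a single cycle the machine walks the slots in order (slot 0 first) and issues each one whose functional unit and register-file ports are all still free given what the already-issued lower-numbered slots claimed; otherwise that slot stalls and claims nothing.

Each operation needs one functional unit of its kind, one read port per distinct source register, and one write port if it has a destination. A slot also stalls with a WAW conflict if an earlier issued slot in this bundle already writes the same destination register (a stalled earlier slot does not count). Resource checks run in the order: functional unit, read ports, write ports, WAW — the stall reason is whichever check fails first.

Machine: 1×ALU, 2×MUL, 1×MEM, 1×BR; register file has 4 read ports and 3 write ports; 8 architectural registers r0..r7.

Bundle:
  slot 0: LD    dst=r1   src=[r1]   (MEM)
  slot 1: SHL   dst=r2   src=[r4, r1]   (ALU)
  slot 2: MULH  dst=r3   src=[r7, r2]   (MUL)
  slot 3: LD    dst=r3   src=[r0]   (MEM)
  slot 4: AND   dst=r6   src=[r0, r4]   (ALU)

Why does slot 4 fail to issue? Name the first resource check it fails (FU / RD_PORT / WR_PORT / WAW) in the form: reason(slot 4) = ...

reason(slot 4) = FU

(0) want 1×MEM +1rd +1wr — yes → AL1|MU2|ME0|BR1|rd3|wr2
(1) want 1×ALU +2rd +1wr — yes → AL0|MU2|ME0|BR1|rd1|wr1
(2) want 1×MUL +2rd +1wr — RD_PORT → AL0|MU2|ME0|BR1|rd1|wr1
(3) want 1×MEM +1rd +1wr — FU → AL0|MU2|ME0|BR1|rd1|wr1
(4) want 1×ALU +2rd +1wr — FU → AL0|MU2|ME0|BR1|rd1|wr1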